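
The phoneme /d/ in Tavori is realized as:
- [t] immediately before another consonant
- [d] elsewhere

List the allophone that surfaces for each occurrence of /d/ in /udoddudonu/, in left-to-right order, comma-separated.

[d], [t], [d], [d]

Occurrence 1 (position 2): no conditioning environment matches → elsewhere allophone [d].
Occurrence 2 (position 4): immediately before another consonant → [t].
Occurrence 3 (position 5): no conditioning environment matches → elsewhere allophone [d].
Occurrence 4 (position 7): no conditioning environment matches → elsewhere allophone [d].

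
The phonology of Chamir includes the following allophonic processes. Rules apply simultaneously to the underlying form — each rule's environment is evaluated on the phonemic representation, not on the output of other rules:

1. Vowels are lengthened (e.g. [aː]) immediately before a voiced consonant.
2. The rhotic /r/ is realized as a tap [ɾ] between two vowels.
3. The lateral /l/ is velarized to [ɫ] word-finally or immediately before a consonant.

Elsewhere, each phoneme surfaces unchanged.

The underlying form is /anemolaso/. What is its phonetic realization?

/a/ — word-initial, before a voiced consonant — surfaces as [aː] (rule 1).
Rule 1 applies to /e/ (between /n/ and /m/: before a voiced consonant) → [eː].
/o/ — between /m/ and /l/, before a voiced consonant — surfaces as [oː] (rule 1).
/l/ — between /o/ and /a/; rule 3 does not apply here → [l].
/a/ (between /l/ and /s/): rule 1 targets it, but not before a voiced consonant → unchanged [a].
/o/ (word-final) is in the target of rule 1 but the environment (before a voiced consonant) is not met → [o].

[aːneːmoːlaso]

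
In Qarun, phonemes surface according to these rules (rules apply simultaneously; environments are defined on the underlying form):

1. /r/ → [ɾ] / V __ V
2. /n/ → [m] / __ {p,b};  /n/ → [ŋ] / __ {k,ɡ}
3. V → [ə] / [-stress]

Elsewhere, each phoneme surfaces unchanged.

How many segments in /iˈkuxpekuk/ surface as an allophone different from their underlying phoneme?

3

Segments that undergo a rule: /i/ → [ə] (rule 3); /e/ → [ə] (rule 3); /u/ → [ə] (rule 3).
All other segments surface unchanged.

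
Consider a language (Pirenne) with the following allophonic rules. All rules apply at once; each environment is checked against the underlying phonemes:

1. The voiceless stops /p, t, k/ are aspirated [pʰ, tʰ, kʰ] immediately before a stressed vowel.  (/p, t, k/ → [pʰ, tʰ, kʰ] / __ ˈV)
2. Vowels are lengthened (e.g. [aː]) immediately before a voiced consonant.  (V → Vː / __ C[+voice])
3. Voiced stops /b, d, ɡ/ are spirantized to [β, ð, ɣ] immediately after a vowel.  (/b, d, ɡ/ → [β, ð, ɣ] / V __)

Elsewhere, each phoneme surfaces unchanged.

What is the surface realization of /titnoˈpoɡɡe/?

[titnoˈpʰoːɣɡe]

/t/ (word-initial): rule 1 targets it, but not immediately before a stressed vowel → unchanged [t].
/i/ (between /t/ and /t/) is in the target of rule 2 but the environment (before a voiced consonant) is not met → [i].
/t/ — between /i/ and /n/; rule 1 does not apply here → [t].
/n/ — not in any rule's target class → [n].
/o/ (between /n/ and /p/) is in the target of rule 2 but the environment (before a voiced consonant) is not met → [o].
/p/ meets the environment for rule 1 (immediately before a stressed vowel) → [pʰ].
/o/ (between /p/ and /ɡ/): before a voiced consonant, so rule 2 applies → [oː].
/ɡ/ (between /o/ and /ɡ/) occurs immediately after a vowel → [ɣ] by rule 3.
/ɡ/ (between /ɡ/ and /e/) fails the environment for rule 3, so it stays [ɡ].
/e/ (word-final): rule 2 targets it, but not before a voiced consonant → unchanged [e].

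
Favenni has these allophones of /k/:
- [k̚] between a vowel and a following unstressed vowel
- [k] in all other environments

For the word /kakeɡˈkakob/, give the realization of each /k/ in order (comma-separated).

Occurrence 1 (position 1): no conditioning environment matches → elsewhere allophone [k].
Occurrence 2 (position 3): between a vowel and a following unstressed vowel → [k̚].
Occurrence 3 (position 6): no conditioning environment matches → elsewhere allophone [k].
Occurrence 4 (position 8): between a vowel and a following unstressed vowel → [k̚].

[k], [k̚], [k], [k̚]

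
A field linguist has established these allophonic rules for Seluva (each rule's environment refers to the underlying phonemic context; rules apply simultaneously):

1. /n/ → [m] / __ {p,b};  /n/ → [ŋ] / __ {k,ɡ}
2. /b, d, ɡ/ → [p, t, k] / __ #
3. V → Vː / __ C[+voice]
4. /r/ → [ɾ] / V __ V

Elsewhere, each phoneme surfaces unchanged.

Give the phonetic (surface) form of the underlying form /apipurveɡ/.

[apipuːrveːk]

/a/ (word-initial) is in the target of rule 3 but the environment (before a voiced consonant) is not met → [a].
/p/ — not in any rule's target class → [p].
/i/ — between /p/ and /p/; rule 3 does not apply here → [i].
/p/ — not in any rule's target class → [p].
/u/ (between /p/ and /r/): before a voiced consonant, so rule 3 applies → [uː].
/r/ (between /u/ and /v/) is in the target of rule 4 but the environment (between two vowels) is not met → [r].
/v/ (between /r/ and /e/) is unaffected → [v].
/e/ (between /v/ and /ɡ/): before a voiced consonant, so rule 3 applies → [eː].
Rule 2 applies to /ɡ/ (word-final: word-finally) → [k].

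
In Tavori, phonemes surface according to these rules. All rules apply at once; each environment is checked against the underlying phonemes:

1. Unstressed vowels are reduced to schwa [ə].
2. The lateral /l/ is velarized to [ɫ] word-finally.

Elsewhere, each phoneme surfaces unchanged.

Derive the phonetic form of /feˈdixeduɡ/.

[fəˈdixədəɡ]

/f/ — not in any rule's target class → [f].
Rule 1 applies to /e/ (between /f/ and /d/: in an unstressed syllable) → [ə].
/d/ stays [d].
/i/ — between /d/ and /x/; rule 1 does not apply here → [i].
/x/ stays [x].
Rule 1 applies to /e/ (between /x/ and /d/: in an unstressed syllable) → [ə].
/d/ stays [d].
/u/ — between /d/ and /ɡ/, in an unstressed syllable — surfaces as [ə] (rule 1).
/ɡ/ (word-final) is unaffected → [ɡ].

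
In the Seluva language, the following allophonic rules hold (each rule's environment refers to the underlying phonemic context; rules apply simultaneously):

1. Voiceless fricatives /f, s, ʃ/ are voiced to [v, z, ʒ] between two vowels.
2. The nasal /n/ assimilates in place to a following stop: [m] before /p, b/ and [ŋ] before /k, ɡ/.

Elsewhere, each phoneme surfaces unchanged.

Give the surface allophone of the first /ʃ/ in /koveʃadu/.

[ʒ]

/ʃ/ meets the environment for rule 1 (between two vowels) → [ʒ].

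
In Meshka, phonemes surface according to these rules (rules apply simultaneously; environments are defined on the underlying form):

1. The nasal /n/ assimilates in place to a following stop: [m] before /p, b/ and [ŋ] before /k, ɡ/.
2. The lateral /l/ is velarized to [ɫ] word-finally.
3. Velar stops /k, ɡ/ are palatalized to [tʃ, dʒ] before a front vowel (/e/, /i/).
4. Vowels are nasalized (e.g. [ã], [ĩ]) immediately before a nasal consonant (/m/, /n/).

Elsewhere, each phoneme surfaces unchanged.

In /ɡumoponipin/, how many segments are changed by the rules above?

Segments that undergo a rule: /u/ → [ũ] (rule 4); /o/ → [õ] (rule 4); /i/ → [ĩ] (rule 4).
All other segments surface unchanged.

3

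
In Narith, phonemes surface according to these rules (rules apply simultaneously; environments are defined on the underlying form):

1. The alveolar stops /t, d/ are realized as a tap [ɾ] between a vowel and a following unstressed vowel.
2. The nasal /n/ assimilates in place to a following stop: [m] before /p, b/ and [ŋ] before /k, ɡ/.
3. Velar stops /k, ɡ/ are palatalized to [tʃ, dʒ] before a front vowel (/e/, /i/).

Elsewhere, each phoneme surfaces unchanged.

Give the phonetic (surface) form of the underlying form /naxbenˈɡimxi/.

[naxbeŋˈdʒimxi]

/n/ (word-initial) fails the environment for rule 2, so it stays [n].
/a/ stays [a].
/x/ — not in any rule's target class → [x].
/b/ (between /x/ and /e/) is unaffected → [b].
/e/ (between /b/ and /n/): no rule targets it → [e].
Rule 2 applies to /n/ (between /e/ and /ɡ/: before a labial or velar stop) → [ŋ].
/ɡ/ (between /n/ and /i/): before a front vowel, so rule 3 applies → [dʒ].
/i/ — not in any rule's target class → [i].
/m/ (between /i/ and /x/): no rule targets it → [m].
/x/ (between /m/ and /i/) is unaffected → [x].
/i/ (word-final): no rule targets it → [i].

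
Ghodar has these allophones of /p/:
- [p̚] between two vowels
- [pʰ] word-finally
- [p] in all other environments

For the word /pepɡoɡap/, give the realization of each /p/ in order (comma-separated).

[p], [p], [pʰ]

Occurrence 1 (position 1): no conditioning environment matches → elsewhere allophone [p].
Occurrence 2 (position 3): no conditioning environment matches → elsewhere allophone [p].
Occurrence 3 (position 8): word-finally → [pʰ].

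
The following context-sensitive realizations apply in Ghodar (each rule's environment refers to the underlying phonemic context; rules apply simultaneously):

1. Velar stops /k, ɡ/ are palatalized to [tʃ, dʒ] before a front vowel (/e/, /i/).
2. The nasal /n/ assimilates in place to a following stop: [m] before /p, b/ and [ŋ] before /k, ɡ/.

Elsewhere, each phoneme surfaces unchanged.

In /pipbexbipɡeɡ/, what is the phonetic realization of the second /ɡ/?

[ɡ]

/ɡ/ (word-final): rule 1 targets it, but not before a front vowel → unchanged [ɡ].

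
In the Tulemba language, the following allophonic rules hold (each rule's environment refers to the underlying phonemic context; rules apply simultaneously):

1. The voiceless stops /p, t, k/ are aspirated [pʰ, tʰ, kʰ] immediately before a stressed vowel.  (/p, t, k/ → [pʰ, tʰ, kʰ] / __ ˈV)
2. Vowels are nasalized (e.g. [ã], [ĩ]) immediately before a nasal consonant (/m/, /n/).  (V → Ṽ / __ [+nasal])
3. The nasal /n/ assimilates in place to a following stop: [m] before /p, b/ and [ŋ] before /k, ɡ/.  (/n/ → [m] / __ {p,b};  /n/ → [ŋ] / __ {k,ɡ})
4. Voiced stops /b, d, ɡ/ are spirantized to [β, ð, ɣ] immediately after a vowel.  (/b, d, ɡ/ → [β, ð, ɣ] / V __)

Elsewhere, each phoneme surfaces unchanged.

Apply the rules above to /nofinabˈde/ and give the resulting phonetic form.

[nofĩnaβˈde]

/n/ — word-initial; rule 3 does not apply here → [n].
/o/ (between /n/ and /f/) is in the target of rule 2 but the environment (before a nasal consonant) is not met → [o].
/f/ (between /o/ and /i/): no rule targets it → [f].
/i/ (between /f/ and /n/): before a nasal consonant, so rule 2 applies → [ĩ].
/n/ (between /i/ and /a/): rule 3 targets it, but not before a labial or velar stop → unchanged [n].
/a/ (between /n/ and /b/): rule 2 targets it, but not before a nasal consonant → unchanged [a].
/b/ meets the environment for rule 4 (immediately after a vowel) → [β].
/d/ (between /b/ and /e/) fails the environment for rule 4, so it stays [d].
/e/ (word-final): rule 2 targets it, but not before a nasal consonant → unchanged [e].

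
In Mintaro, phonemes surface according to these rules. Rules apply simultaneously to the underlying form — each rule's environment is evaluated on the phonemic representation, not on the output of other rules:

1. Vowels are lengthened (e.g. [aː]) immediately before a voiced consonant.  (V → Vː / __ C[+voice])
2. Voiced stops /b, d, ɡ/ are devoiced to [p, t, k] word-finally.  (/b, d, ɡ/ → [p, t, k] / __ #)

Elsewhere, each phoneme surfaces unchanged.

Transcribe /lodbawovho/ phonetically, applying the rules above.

[loːdbaːwoːvho]

/l/ (word-initial) is unaffected → [l].
/o/ — between /l/ and /d/, before a voiced consonant — surfaces as [oː] (rule 1).
/d/ (between /o/ and /b/) is in the target of rule 2 but the environment (word-finally) is not met → [d].
/b/ (between /d/ and /a/) is in the target of rule 2 but the environment (word-finally) is not met → [b].
/a/ (between /b/ and /w/): before a voiced consonant, so rule 1 applies → [aː].
/w/ (between /a/ and /o/): no rule targets it → [w].
/o/ (between /w/ and /v/): before a voiced consonant, so rule 1 applies → [oː].
/v/ (between /o/ and /h/): no rule targets it → [v].
/h/ (between /v/ and /o/) is unaffected → [h].
/o/ (word-final): rule 1 targets it, but not before a voiced consonant → unchanged [o].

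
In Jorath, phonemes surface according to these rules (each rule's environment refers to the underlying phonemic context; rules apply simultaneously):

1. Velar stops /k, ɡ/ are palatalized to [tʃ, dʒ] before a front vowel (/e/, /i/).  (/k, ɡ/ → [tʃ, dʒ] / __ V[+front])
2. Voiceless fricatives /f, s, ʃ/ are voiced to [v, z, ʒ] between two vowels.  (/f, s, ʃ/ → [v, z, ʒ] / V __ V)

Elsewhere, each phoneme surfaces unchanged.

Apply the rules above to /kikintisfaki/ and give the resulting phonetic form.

/k/ meets the environment for rule 1 (before a front vowel) → [tʃ].
/i/ (between /k/ and /k/) is unaffected → [i].
Rule 1 applies to /k/ (between /i/ and /i/: before a front vowel) → [tʃ].
/i/ — not in any rule's target class → [i].
/n/ — not in any rule's target class → [n].
/t/ (between /n/ and /i/): no rule targets it → [t].
/i/ stays [i].
/s/ (between /i/ and /f/): rule 2 targets it, but not between two vowels → unchanged [s].
/f/ — between /s/ and /a/; rule 2 does not apply here → [f].
/a/ stays [a].
Rule 1 applies to /k/ (between /a/ and /i/: before a front vowel) → [tʃ].
/i/ (word-final): no rule targets it → [i].

[tʃitʃintisfatʃi]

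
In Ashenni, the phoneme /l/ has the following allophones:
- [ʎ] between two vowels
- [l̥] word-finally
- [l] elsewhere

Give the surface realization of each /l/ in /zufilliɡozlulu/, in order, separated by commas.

Occurrence 1 (position 5): no conditioning environment matches → elsewhere allophone [l].
Occurrence 2 (position 6): no conditioning environment matches → elsewhere allophone [l].
Occurrence 3 (position 11): no conditioning environment matches → elsewhere allophone [l].
Occurrence 4 (position 13): between two vowels → [ʎ].

[l], [l], [l], [ʎ]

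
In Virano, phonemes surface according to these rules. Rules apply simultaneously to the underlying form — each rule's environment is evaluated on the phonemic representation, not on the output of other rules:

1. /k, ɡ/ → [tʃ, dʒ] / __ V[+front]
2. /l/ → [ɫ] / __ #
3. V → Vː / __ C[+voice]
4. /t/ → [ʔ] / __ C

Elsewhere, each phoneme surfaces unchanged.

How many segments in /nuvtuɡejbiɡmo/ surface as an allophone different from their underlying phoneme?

Segments that undergo a rule: /u/ → [uː] (rule 3); /u/ → [uː] (rule 3); /ɡ/ → [dʒ] (rule 1); /e/ → [eː] (rule 3); /i/ → [iː] (rule 3).
All other segments surface unchanged.

5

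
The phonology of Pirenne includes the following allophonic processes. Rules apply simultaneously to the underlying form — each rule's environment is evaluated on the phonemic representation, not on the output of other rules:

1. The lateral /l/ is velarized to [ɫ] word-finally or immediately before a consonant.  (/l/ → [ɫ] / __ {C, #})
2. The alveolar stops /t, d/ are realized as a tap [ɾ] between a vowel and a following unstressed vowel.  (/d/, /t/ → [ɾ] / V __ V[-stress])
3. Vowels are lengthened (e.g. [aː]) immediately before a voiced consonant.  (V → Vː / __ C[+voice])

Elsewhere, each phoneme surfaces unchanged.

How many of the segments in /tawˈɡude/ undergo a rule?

Segments that undergo a rule: /a/ → [aː] (rule 3); /u/ → [uː] (rule 3); /d/ → [ɾ] (rule 2).
All other segments surface unchanged.

3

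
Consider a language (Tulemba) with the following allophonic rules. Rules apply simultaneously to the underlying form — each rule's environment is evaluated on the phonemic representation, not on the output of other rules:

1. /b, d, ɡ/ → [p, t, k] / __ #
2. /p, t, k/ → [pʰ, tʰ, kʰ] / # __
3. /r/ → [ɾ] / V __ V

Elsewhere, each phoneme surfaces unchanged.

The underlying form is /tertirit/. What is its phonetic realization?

[tʰertiɾit]

Rule 2 applies to /t/ (word-initial: word-initially) → [tʰ].
/e/ (between /t/ and /r/): no rule targets it → [e].
/r/ (between /e/ and /t/) fails the environment for rule 3, so it stays [r].
/t/ (between /r/ and /i/) is in the target of rule 2 but the environment (word-initially) is not met → [t].
/i/ — not in any rule's target class → [i].
/r/ (between /i/ and /i/): between two vowels, so rule 3 applies → [ɾ].
/i/ stays [i].
/t/ (word-final): rule 2 targets it, but not word-initially → unchanged [t].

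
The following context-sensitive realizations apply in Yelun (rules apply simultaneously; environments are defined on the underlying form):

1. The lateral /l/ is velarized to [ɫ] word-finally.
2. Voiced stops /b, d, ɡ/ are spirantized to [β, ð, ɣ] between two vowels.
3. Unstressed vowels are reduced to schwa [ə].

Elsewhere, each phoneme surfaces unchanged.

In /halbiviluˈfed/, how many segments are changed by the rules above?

Segments that undergo a rule: /a/ → [ə] (rule 3); /i/ → [ə] (rule 3); /i/ → [ə] (rule 3); /u/ → [ə] (rule 3).
All other segments surface unchanged.

4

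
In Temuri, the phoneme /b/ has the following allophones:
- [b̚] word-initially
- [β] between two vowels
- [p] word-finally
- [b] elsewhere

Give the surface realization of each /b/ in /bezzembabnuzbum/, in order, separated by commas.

Occurrence 1 (position 1): word-initially → [b̚].
Occurrence 2 (position 7): no conditioning environment matches → elsewhere allophone [b].
Occurrence 3 (position 9): no conditioning environment matches → elsewhere allophone [b].
Occurrence 4 (position 13): no conditioning environment matches → elsewhere allophone [b].

[b̚], [b], [b], [b]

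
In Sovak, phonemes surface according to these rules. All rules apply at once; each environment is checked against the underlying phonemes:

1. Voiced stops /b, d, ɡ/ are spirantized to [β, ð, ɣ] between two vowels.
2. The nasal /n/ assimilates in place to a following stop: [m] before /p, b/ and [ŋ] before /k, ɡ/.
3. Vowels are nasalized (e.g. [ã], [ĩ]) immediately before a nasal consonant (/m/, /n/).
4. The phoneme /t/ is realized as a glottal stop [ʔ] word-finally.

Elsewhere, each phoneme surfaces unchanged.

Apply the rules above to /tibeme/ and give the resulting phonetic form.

/t/ (word-initial) fails the environment for rule 4, so it stays [t].
/i/ (between /t/ and /b/): rule 3 targets it, but not before a nasal consonant → unchanged [i].
/b/ meets the environment for rule 1 (between two vowels) → [β].
/e/ (between /b/ and /m/): before a nasal consonant, so rule 3 applies → [ẽ].
/e/ (word-final) fails the environment for rule 3, so it stays [e].

[tiβẽme]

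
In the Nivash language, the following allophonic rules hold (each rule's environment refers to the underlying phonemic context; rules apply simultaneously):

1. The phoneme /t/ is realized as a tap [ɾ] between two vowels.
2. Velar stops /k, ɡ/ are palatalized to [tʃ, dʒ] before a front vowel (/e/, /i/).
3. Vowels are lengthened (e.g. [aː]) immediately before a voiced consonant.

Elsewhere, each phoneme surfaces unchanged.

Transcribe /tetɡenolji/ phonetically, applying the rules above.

/t/ — word-initial; rule 1 does not apply here → [t].
/e/ (between /t/ and /t/): rule 3 targets it, but not before a voiced consonant → unchanged [e].
/t/ (between /e/ and /ɡ/) fails the environment for rule 1, so it stays [t].
/ɡ/ (between /t/ and /e/): before a front vowel, so rule 2 applies → [dʒ].
/e/ (between /ɡ/ and /n/): before a voiced consonant, so rule 3 applies → [eː].
/n/ (between /e/ and /o/): no rule targets it → [n].
/o/ meets the environment for rule 3 (before a voiced consonant) → [oː].
/l/ — not in any rule's target class → [l].
/j/ stays [j].
/i/ (word-final) fails the environment for rule 3, so it stays [i].

[tetdʒeːnoːlji]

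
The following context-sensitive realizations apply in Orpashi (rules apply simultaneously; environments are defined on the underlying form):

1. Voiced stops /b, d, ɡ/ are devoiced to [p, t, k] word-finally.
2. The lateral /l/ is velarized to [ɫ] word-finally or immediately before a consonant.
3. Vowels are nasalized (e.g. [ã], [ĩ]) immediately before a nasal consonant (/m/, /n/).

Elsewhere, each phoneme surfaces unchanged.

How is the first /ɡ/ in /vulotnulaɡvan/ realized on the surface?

/ɡ/ (between /a/ and /v/) is in the target of rule 1 but the environment (word-finally) is not met → [ɡ].

[ɡ]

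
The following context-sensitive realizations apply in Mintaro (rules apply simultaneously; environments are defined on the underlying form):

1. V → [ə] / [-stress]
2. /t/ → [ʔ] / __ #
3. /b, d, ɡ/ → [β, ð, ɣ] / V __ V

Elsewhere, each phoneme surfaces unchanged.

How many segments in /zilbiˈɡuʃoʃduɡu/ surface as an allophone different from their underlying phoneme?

7

Segments that undergo a rule: /i/ → [ə] (rule 1); /i/ → [ə] (rule 1); /ɡ/ → [ɣ] (rule 3); /o/ → [ə] (rule 1); /u/ → [ə] (rule 1); /ɡ/ → [ɣ] (rule 3); /u/ → [ə] (rule 1).
All other segments surface unchanged.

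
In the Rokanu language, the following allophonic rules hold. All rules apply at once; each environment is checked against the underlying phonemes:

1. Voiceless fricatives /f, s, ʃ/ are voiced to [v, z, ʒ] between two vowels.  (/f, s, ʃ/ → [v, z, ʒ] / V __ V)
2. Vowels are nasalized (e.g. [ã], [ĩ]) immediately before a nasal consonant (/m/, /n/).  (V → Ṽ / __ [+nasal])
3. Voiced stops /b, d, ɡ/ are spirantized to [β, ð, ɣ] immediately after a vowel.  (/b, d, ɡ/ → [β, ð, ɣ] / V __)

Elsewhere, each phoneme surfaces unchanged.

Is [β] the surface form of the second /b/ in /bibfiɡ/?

/b/ meets the environment for rule 3 (immediately after a vowel) → [β].
The actual realization is [β], which matches [β].

Yes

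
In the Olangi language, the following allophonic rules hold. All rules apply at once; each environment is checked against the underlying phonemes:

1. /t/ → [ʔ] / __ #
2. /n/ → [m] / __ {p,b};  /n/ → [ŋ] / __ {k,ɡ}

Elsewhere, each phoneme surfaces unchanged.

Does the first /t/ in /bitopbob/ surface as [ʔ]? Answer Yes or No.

/t/ — between /i/ and /o/; rule 1 does not apply here → [t].
The actual realization is [t], not [ʔ].

No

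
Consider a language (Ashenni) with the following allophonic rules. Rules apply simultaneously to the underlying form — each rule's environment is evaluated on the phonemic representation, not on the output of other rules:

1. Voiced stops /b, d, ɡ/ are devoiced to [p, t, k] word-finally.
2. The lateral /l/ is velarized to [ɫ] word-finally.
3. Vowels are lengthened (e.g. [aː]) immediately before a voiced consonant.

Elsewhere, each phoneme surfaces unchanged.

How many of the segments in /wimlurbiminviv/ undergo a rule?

5

Segments that undergo a rule: /i/ → [iː] (rule 3); /u/ → [uː] (rule 3); /i/ → [iː] (rule 3); /i/ → [iː] (rule 3); /i/ → [iː] (rule 3).
All other segments surface unchanged.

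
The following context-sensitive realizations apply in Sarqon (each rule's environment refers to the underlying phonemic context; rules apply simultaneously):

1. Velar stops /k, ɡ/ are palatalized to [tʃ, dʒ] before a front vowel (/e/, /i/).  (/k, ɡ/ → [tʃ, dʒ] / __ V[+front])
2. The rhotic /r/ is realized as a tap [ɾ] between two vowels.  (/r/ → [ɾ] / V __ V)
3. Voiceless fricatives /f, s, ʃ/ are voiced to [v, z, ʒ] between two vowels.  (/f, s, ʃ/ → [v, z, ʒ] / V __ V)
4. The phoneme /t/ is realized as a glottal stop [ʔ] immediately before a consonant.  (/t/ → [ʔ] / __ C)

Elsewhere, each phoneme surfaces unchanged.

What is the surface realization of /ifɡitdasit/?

[ifdʒiʔdazit]

/f/ (between /i/ and /ɡ/) fails the environment for rule 3, so it stays [f].
/ɡ/ (between /f/ and /i/) occurs before a front vowel → [dʒ] by rule 1.
/t/ (between /i/ and /d/): immediately before a consonant, so rule 4 applies → [ʔ].
Rule 3 applies to /s/ (between /a/ and /i/: between two vowels) → [z].
/t/ (word-final): rule 4 targets it, but not immediately before a consonant → unchanged [t].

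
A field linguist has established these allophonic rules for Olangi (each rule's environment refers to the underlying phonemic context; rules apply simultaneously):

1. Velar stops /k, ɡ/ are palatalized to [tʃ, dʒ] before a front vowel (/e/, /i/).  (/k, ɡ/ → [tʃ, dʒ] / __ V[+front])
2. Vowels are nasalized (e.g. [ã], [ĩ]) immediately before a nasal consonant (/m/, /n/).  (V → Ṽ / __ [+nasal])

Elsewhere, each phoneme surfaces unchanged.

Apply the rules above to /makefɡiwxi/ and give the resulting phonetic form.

[matʃefdʒiwxi]

/a/ (between /m/ and /k/) fails the environment for rule 2, so it stays [a].
Rule 1 applies to /k/ (between /a/ and /e/: before a front vowel) → [tʃ].
/e/ — between /k/ and /f/; rule 2 does not apply here → [e].
/ɡ/ meets the environment for rule 1 (before a front vowel) → [dʒ].
/i/ (between /ɡ/ and /w/) fails the environment for rule 2, so it stays [i].
/i/ — word-final; rule 2 does not apply here → [i].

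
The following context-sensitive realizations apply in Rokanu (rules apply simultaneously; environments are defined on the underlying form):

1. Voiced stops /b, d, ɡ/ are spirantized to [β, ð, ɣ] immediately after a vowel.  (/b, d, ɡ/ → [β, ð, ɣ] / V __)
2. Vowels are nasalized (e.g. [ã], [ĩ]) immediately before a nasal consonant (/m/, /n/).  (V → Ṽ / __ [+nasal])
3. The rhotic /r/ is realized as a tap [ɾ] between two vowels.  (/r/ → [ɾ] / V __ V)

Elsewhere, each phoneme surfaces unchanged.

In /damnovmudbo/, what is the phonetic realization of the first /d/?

[d]

/d/ — word-initial; rule 1 does not apply here → [d].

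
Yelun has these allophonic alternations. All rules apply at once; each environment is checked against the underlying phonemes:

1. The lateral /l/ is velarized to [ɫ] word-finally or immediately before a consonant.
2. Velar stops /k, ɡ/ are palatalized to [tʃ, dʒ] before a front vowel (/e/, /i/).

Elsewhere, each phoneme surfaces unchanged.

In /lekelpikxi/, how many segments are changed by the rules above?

2

Segments that undergo a rule: /k/ → [tʃ] (rule 2); /l/ → [ɫ] (rule 1).
All other segments surface unchanged.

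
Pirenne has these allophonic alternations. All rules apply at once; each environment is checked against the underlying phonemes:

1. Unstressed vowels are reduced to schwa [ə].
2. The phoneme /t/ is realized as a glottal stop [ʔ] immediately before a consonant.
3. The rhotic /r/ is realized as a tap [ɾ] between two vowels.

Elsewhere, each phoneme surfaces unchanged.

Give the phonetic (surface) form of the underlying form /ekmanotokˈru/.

Rule 1 applies to /e/ (word-initial: in an unstressed syllable) → [ə].
/k/ stays [k].
/m/ (between /k/ and /a/): no rule targets it → [m].
/a/ (between /m/ and /n/): in an unstressed syllable, so rule 1 applies → [ə].
/n/ stays [n].
/o/ meets the environment for rule 1 (in an unstressed syllable) → [ə].
/t/ — between /o/ and /o/; rule 2 does not apply here → [t].
/o/ (between /t/ and /k/) occurs in an unstressed syllable → [ə] by rule 1.
/k/ (between /o/ and /r/) is unaffected → [k].
/r/ (between /k/ and /u/): rule 3 targets it, but not between two vowels → unchanged [r].
/u/ (word-final): rule 1 targets it, but not in an unstressed syllable → unchanged [u].

[əkmənətəkˈru]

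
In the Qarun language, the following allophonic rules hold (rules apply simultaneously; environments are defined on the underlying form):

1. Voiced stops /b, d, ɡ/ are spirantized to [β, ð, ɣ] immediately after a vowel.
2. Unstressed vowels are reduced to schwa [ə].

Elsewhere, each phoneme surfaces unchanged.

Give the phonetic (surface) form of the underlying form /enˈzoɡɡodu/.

[ənˈzoɣɡəðə]

/e/ (word-initial) occurs in an unstressed syllable → [ə] by rule 2.
/o/ (between /z/ and /ɡ/): rule 2 targets it, but not in an unstressed syllable → unchanged [o].
/ɡ/ (between /o/ and /ɡ/) occurs immediately after a vowel → [ɣ] by rule 1.
/ɡ/ (between /ɡ/ and /o/) is in the target of rule 1 but the environment (immediately after a vowel) is not met → [ɡ].
/o/ — between /ɡ/ and /d/, in an unstressed syllable — surfaces as [ə] (rule 2).
Rule 1 applies to /d/ (between /o/ and /u/: immediately after a vowel) → [ð].
/u/ (word-final) occurs in an unstressed syllable → [ə] by rule 2.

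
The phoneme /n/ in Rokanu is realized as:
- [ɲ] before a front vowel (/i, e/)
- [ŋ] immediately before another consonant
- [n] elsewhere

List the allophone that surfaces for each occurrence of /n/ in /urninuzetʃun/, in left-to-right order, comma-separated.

[ɲ], [n], [n]

Occurrence 1 (position 3): before a front vowel (/i, e/) → [ɲ].
Occurrence 2 (position 5): no conditioning environment matches → elsewhere allophone [n].
Occurrence 3 (position 12): no conditioning environment matches → elsewhere allophone [n].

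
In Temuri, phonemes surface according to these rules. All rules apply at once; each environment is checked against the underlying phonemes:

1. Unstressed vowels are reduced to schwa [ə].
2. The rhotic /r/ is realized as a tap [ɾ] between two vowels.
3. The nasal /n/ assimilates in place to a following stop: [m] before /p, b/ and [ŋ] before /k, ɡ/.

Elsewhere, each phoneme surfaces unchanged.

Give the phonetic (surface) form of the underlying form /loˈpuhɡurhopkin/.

/l/ — not in any rule's target class → [l].
/o/ (between /l/ and /p/) occurs in an unstressed syllable → [ə] by rule 1.
/p/ (between /o/ and /u/) is unaffected → [p].
/u/ (between /p/ and /h/): rule 1 targets it, but not in an unstressed syllable → unchanged [u].
/h/ — not in any rule's target class → [h].
/ɡ/ — not in any rule's target class → [ɡ].
/u/ (between /ɡ/ and /r/) occurs in an unstressed syllable → [ə] by rule 1.
/r/ — between /u/ and /h/; rule 2 does not apply here → [r].
/h/ (between /r/ and /o/): no rule targets it → [h].
/o/ (between /h/ and /p/) occurs in an unstressed syllable → [ə] by rule 1.
/p/ — not in any rule's target class → [p].
/k/ — not in any rule's target class → [k].
/i/ — between /k/ and /n/, in an unstressed syllable — surfaces as [ə] (rule 1).
/n/ (word-final) fails the environment for rule 3, so it stays [n].

[ləˈpuhɡərhəpkən]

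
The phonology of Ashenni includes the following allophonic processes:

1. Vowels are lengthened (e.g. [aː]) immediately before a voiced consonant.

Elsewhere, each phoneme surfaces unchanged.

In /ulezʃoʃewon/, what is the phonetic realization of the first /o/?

/o/ (between /ʃ/ and /ʃ/): rule 1 targets it, but not before a voiced consonant → unchanged [o].

[o]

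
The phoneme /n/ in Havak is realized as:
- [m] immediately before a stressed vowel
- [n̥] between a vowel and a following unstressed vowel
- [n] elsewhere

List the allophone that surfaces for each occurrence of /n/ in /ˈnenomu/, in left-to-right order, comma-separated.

Occurrence 1 (position 1): immediately before a stressed vowel → [m].
Occurrence 2 (position 3): between a vowel and a following unstressed vowel → [n̥].

[m], [n̥]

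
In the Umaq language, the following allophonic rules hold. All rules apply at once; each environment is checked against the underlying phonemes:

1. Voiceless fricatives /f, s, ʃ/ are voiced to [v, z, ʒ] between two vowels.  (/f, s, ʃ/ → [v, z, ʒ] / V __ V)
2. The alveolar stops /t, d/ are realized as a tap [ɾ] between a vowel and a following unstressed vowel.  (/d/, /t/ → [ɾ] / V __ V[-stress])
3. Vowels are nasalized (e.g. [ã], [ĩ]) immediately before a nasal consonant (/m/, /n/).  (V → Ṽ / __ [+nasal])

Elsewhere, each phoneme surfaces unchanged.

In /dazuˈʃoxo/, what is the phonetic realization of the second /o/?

/o/ — word-final; rule 3 does not apply here → [o].

[o]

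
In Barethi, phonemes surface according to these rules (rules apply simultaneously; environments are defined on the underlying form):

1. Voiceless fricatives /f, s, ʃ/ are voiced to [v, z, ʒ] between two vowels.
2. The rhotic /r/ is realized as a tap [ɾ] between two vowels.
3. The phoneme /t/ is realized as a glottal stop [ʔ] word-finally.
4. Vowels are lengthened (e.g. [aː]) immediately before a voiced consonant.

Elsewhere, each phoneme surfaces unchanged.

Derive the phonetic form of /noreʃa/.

/n/ — not in any rule's target class → [n].
/o/ (between /n/ and /r/): before a voiced consonant, so rule 4 applies → [oː].
Rule 2 applies to /r/ (between /o/ and /e/: between two vowels) → [ɾ].
/e/ (between /r/ and /ʃ/) is in the target of rule 4 but the environment (before a voiced consonant) is not met → [e].
/ʃ/ — between /e/ and /a/, between two vowels — surfaces as [ʒ] (rule 1).
/a/ — word-final; rule 4 does not apply here → [a].

[noːɾeʒa]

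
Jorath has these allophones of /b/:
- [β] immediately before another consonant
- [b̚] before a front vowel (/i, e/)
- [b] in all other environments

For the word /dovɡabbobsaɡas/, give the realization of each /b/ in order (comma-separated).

[β], [b], [β]

Occurrence 1 (position 6): immediately before another consonant → [β].
Occurrence 2 (position 7): no conditioning environment matches → elsewhere allophone [b].
Occurrence 3 (position 9): immediately before another consonant → [β].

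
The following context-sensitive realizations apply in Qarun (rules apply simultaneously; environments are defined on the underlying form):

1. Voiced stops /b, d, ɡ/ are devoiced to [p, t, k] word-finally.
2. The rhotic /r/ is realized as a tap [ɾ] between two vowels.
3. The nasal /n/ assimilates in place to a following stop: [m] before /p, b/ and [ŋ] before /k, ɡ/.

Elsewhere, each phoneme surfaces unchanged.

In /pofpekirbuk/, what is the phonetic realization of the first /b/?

[b]

/b/ (between /r/ and /u/): rule 1 targets it, but not word-finally → unchanged [b].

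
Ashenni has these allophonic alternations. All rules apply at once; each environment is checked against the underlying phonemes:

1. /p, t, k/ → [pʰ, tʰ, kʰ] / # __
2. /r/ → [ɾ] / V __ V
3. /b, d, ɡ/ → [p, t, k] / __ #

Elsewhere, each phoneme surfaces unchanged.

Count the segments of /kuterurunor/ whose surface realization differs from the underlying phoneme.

3

Segments that undergo a rule: /k/ → [kʰ] (rule 1); /r/ → [ɾ] (rule 2); /r/ → [ɾ] (rule 2).
All other segments surface unchanged.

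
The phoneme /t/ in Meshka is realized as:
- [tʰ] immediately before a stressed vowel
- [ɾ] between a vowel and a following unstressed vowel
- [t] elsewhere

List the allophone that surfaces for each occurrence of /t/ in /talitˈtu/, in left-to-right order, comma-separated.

[t], [t], [tʰ]

Occurrence 1 (position 1): no conditioning environment matches → elsewhere allophone [t].
Occurrence 2 (position 5): no conditioning environment matches → elsewhere allophone [t].
Occurrence 3 (position 6): immediately before a stressed vowel → [tʰ].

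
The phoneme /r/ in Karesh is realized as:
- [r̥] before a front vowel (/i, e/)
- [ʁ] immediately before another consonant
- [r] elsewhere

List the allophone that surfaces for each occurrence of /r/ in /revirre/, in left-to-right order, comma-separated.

[r̥], [ʁ], [r̥]

Occurrence 1 (position 1): before a front vowel (/i, e/) → [r̥].
Occurrence 2 (position 5): immediately before another consonant → [ʁ].
Occurrence 3 (position 6): before a front vowel (/i, e/) → [r̥].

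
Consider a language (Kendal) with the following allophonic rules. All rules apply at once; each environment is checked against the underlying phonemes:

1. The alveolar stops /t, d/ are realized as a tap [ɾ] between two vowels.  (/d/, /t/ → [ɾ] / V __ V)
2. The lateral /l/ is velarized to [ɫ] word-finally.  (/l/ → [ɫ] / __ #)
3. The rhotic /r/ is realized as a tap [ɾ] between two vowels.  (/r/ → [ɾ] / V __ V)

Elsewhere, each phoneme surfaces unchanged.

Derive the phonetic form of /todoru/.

[toɾoɾu]

/t/ — word-initial; rule 1 does not apply here → [t].
Rule 1 applies to /d/ (between /o/ and /o/: between two vowels) → [ɾ].
Rule 3 applies to /r/ (between /o/ and /u/: between two vowels) → [ɾ].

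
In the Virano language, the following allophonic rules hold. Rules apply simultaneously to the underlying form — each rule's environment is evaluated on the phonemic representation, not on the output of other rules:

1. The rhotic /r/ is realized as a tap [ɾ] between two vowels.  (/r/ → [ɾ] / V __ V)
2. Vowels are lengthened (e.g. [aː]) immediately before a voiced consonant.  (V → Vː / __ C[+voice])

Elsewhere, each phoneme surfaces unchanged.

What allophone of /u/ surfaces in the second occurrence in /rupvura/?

[uː]

/u/ — between /v/ and /r/, before a voiced consonant — surfaces as [uː] (rule 2).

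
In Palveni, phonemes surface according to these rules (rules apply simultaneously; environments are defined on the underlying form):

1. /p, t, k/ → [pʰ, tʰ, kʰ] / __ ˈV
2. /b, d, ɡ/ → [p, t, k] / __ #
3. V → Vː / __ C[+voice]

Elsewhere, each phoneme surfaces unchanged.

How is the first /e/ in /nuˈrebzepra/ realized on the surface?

[eː]

/e/ (between /r/ and /b/) occurs before a voiced consonant → [eː] by rule 3.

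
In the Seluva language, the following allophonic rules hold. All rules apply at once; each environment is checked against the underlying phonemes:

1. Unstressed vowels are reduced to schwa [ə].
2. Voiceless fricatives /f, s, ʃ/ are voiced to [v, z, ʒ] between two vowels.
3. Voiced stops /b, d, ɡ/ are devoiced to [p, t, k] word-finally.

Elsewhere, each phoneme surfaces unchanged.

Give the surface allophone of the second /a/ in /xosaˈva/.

/a/ (word-final) is in the target of rule 1 but the environment (in an unstressed syllable) is not met → [a].

[a]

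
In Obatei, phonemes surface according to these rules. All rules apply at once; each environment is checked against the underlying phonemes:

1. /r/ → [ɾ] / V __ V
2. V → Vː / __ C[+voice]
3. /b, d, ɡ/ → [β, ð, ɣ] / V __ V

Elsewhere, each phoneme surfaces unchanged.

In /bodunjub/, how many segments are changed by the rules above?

4

Segments that undergo a rule: /o/ → [oː] (rule 2); /d/ → [ð] (rule 3); /u/ → [uː] (rule 2); /u/ → [uː] (rule 2).
All other segments surface unchanged.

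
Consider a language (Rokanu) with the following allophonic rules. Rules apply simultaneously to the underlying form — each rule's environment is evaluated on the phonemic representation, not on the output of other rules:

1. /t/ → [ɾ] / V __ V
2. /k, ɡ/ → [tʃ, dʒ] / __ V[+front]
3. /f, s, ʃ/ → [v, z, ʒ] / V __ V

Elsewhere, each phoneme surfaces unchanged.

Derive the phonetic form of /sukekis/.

[sutʃetʃis]

/s/ (word-initial): rule 3 targets it, but not between two vowels → unchanged [s].
Rule 2 applies to /k/ (between /u/ and /e/: before a front vowel) → [tʃ].
/k/ (between /e/ and /i/): before a front vowel, so rule 2 applies → [tʃ].
/s/ — word-final; rule 3 does not apply here → [s].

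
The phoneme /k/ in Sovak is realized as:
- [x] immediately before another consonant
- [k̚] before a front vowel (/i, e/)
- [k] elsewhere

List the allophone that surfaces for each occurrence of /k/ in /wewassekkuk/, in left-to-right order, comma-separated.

[x], [k], [k]

Occurrence 1 (position 8): immediately before another consonant → [x].
Occurrence 2 (position 9): no conditioning environment matches → elsewhere allophone [k].
Occurrence 3 (position 11): no conditioning environment matches → elsewhere allophone [k].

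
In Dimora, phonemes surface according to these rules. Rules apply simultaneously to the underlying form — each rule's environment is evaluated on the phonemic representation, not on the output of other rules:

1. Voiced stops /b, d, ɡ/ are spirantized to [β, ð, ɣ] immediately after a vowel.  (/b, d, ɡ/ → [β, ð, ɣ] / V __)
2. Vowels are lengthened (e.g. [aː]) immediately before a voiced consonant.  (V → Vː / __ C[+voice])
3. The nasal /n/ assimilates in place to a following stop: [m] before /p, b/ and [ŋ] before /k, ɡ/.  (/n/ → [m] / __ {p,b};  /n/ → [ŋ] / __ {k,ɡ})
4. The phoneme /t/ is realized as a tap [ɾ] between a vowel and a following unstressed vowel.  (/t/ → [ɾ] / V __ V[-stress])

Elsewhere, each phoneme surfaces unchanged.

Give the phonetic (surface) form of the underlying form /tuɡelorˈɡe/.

[tuːɣeːloːrˈɡe]

/t/ — word-initial; rule 4 does not apply here → [t].
/u/ (between /t/ and /ɡ/) occurs before a voiced consonant → [uː] by rule 2.
/ɡ/ (between /u/ and /e/): immediately after a vowel, so rule 1 applies → [ɣ].
/e/ (between /ɡ/ and /l/) occurs before a voiced consonant → [eː] by rule 2.
/l/ (between /e/ and /o/): no rule targets it → [l].
/o/ (between /l/ and /r/): before a voiced consonant, so rule 2 applies → [oː].
/r/ (between /o/ and /ɡ/) is unaffected → [r].
/ɡ/ (between /r/ and /e/) fails the environment for rule 1, so it stays [ɡ].
/e/ (word-final) fails the environment for rule 2, so it stays [e].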